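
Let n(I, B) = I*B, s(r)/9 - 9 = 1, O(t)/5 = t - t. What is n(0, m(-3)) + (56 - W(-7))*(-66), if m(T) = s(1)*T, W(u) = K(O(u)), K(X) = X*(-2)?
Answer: -3696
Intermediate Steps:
O(t) = 0 (O(t) = 5*(t - t) = 5*0 = 0)
s(r) = 90 (s(r) = 81 + 9*1 = 81 + 9 = 90)
K(X) = -2*X
W(u) = 0 (W(u) = -2*0 = 0)
m(T) = 90*T
n(I, B) = B*I
n(0, m(-3)) + (56 - W(-7))*(-66) = (90*(-3))*0 + (56 - 1*0)*(-66) = -270*0 + (56 + 0)*(-66) = 0 + 56*(-66) = 0 - 3696 = -3696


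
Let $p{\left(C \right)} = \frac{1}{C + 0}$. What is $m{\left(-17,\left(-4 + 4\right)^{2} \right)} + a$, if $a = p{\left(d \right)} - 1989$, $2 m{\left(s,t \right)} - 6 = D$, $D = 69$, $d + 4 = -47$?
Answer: $- \frac{199055}{102} \approx -1951.5$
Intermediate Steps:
$d = -51$ ($d = -4 - 47 = -51$)
$p{\left(C \right)} = \frac{1}{C}$
$m{\left(s,t \right)} = \frac{75}{2}$ ($m{\left(s,t \right)} = 3 + \frac{1}{2} \cdot 69 = 3 + \frac{69}{2} = \frac{75}{2}$)
$a = - \frac{101440}{51}$ ($a = \frac{1}{-51} - 1989 = - \frac{1}{51} - 1989 = - \frac{101440}{51} \approx -1989.0$)
$m{\left(-17,\left(-4 + 4\right)^{2} \right)} + a = \frac{75}{2} - \frac{101440}{51} = - \frac{199055}{102}$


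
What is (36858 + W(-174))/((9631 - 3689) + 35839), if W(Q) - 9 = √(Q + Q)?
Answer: 12289/13927 + 2*I*√87/41781 ≈ 0.88239 + 0.00044649*I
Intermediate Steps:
W(Q) = 9 + √2*√Q (W(Q) = 9 + √(Q + Q) = 9 + √(2*Q) = 9 + √2*√Q)
(36858 + W(-174))/((9631 - 3689) + 35839) = (36858 + (9 + √2*√(-174)))/((9631 - 3689) + 35839) = (36858 + (9 + √2*(I*√174)))/(5942 + 35839) = (36858 + (9 + 2*I*√87))/41781 = (36867 + 2*I*√87)*(1/41781) = 12289/13927 + 2*I*√87/41781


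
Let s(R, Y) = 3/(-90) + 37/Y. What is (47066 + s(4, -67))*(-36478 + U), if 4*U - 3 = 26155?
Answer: -1888150999197/1340 ≈ -1.4091e+9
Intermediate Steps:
U = 13079/2 (U = ¾ + (¼)*26155 = ¾ + 26155/4 = 13079/2 ≈ 6539.5)
s(R, Y) = -1/30 + 37/Y (s(R, Y) = 3*(-1/90) + 37/Y = -1/30 + 37/Y)
(47066 + s(4, -67))*(-36478 + U) = (47066 + (1/30)*(1110 - 1*(-67))/(-67))*(-36478 + 13079/2) = (47066 + (1/30)*(-1/67)*(1110 + 67))*(-59877/2) = (47066 + (1/30)*(-1/67)*1177)*(-59877/2) = (47066 - 1177/2010)*(-59877/2) = (94601483/2010)*(-59877/2) = -1888150999197/1340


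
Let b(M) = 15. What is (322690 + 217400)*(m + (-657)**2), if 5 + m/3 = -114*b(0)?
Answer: 230350545360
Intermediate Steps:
m = -5145 (m = -15 + 3*(-114*15) = -15 + 3*(-1710) = -15 - 5130 = -5145)
(322690 + 217400)*(m + (-657)**2) = (322690 + 217400)*(-5145 + (-657)**2) = 540090*(-5145 + 431649) = 540090*426504 = 230350545360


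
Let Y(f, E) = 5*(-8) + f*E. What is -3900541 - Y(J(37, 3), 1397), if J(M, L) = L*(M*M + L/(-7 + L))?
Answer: -38539347/4 ≈ -9.6348e+6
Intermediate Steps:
J(M, L) = L*(M² + L/(-7 + L))
Y(f, E) = -40 + E*f
-3900541 - Y(J(37, 3), 1397) = -3900541 - (-40 + 1397*(3*(3 - 7*37² + 3*37²)/(-7 + 3))) = -3900541 - (-40 + 1397*(3*(3 - 7*1369 + 3*1369)/(-4))) = -3900541 - (-40 + 1397*(3*(-¼)*(3 - 9583 + 4107))) = -3900541 - (-40 + 1397*(3*(-¼)*(-5473))) = -3900541 - (-40 + 1397*(16419/4)) = -3900541 - (-40 + 22937343/4) = -3900541 - 1*22937183/4 = -3900541 - 22937183/4 = -38539347/4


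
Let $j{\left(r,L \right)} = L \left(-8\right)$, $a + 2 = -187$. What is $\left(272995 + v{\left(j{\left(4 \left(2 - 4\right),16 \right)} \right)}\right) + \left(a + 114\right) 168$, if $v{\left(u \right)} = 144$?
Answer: $260539$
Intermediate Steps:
$a = -189$ ($a = -2 - 187 = -189$)
$j{\left(r,L \right)} = - 8 L$
$\left(272995 + v{\left(j{\left(4 \left(2 - 4\right),16 \right)} \right)}\right) + \left(a + 114\right) 168 = \left(272995 + 144\right) + \left(-189 + 114\right) 168 = 273139 - 12600 = 260539$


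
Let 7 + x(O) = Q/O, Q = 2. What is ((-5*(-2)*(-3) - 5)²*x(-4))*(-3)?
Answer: 55125/2 ≈ 27563.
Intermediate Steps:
x(O) = -7 + 2/O
((-5*(-2)*(-3) - 5)²*x(-4))*(-3) = ((-5*(-2)*(-3) - 5)²*(-7 + 2/(-4)))*(-3) = ((10*(-3) - 5)²*(-7 + 2*(-¼)))*(-3) = ((-30 - 5)²*(-7 - ½))*(-3) = ((-35)²*(-15/2))*(-3) = (1225*(-15/2))*(-3) = -18375/2*(-3) = 55125/2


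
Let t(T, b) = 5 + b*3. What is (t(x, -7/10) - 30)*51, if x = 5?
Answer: -13821/10 ≈ -1382.1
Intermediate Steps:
t(T, b) = 5 + 3*b
(t(x, -7/10) - 30)*51 = ((5 + 3*(-7/10)) - 30)*51 = ((5 - 21/10) - 30)*51 = (29/10 - 30)*51 = -271/10*51 = -13821/10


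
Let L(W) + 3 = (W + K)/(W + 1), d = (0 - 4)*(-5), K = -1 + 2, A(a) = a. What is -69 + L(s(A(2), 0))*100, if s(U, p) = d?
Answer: -269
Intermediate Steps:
K = 1
d = 20 (d = -4*(-5) = 20)
s(U, p) = 20
L(W) = -2 (L(W) = -3 + (W + 1)/(W + 1) = -3 + (1 + W)/(1 + W) = -3 + 1 = -2)
-69 + L(s(A(2), 0))*100 = -69 - 2*100 = -69 - 200 = -269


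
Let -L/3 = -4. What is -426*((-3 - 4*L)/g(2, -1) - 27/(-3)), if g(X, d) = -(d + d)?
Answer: 7029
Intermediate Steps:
L = 12 (L = -3*(-4) = 12)
g(X, d) = -2*d
-426*((-3 - 4*L)/g(2, -1) - 27/(-3)) = -426*((-3 - 4*12)/((-2*(-1))) - 27/(-3)) = -426*((-3 - 48)/2 - 27*(-1/3)) = -426*(-51*1/2 + 9) = -426*(-51/2 + 9) = -426*(-33/2) = 7029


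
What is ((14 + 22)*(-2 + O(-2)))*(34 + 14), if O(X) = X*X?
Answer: 3456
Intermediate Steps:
O(X) = X**2
((14 + 22)*(-2 + O(-2)))*(34 + 14) = ((14 + 22)*(-2 + (-2)**2))*(34 + 14) = (36*(-2 + 4))*48 = (36*2)*48 = 72*48 = 3456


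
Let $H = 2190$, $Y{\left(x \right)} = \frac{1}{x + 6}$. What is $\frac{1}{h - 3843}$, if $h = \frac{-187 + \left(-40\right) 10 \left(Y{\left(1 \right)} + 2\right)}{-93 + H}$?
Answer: $- \frac{14679}{56418706} \approx -0.00026018$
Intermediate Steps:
$Y{\left(x \right)} = \frac{1}{6 + x}$
$h = - \frac{7309}{14679}$ ($h = \frac{-187 + \left(-40\right) 10 \left(\frac{1}{6 + 1} + 2\right)}{-93 + 2190} = \frac{-187 - 400 \left(\frac{1}{7} + 2\right)}{2097} = \left(-187 - 400 \left(\frac{1}{7} + 2\right)\right) \frac{1}{2097} = \left(-187 - \frac{6000}{7}\right) \frac{1}{2097} = \left(- \frac{7309}{7}\right) \frac{1}{2097} = - \frac{7309}{14679} \approx -0.49792$)
$\frac{1}{h - 3843} = \frac{1}{- \frac{7309}{14679} - 3843} = \frac{1}{- \frac{56418706}{14679}} = - \frac{14679}{56418706}$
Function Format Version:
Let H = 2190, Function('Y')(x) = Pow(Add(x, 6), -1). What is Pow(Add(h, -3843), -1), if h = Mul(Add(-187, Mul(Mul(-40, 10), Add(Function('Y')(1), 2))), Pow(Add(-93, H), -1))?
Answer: Rational(-14679, 56418706) ≈ -0.00026018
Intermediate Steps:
Function('Y')(x) = Pow(Add(6, x), -1)
h = Rational(-7309, 14679) (h = Mul(Add(-187, Mul(Mul(-40, 10), Add(Pow(Add(6, 1), -1), 2))), Pow(Add(-93, 2190), -1)) = Mul(Add(-187, Mul(-400, Add(Pow(7, -1), 2))), Pow(2097, -1)) = Mul(Add(-187, Mul(-400, Add(Rational(1, 7), 2))), Rational(1, 2097)) = Mul(Add(-187, Mul(-400, Rational(15, 7))), Rational(1, 2097)) = Mul(Add(-187, Rational(-6000, 7)), Rational(1, 2097)) = Mul(Rational(-7309, 7), Rational(1, 2097)) = Rational(-7309, 14679) ≈ -0.49792)
Pow(Add(h, -3843), -1) = Pow(Add(Rational(-7309, 14679), -3843), -1) = Pow(Rational(-56418706, 14679), -1) = Rational(-14679, 56418706)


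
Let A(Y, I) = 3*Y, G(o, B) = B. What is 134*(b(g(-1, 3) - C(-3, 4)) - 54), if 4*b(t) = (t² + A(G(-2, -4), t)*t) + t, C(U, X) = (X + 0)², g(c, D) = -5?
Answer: 15276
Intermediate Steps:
C(U, X) = X²
b(t) = -11*t/4 + t²/4 (b(t) = ((t² + (3*(-4))*t) + t)/4 = ((t² - 12*t) + t)/4 = (t² - 11*t)/4 = -11*t/4 + t²/4)
134*(b(g(-1, 3) - C(-3, 4)) - 54) = 134*((-5 - 1*4²)*(-11 + (-5 - 1*4²))/4 - 54) = 134*((-5 - 1*16)*(-11 + (-5 - 1*16))/4 - 54) = 134*((-5 - 16)*(-11 + (-5 - 16))/4 - 54) = 134*((¼)*(-21)*(-11 - 21) - 54) = 134*((¼)*(-21)*(-32) - 54) = 134*(168 - 54) = 134*114 = 15276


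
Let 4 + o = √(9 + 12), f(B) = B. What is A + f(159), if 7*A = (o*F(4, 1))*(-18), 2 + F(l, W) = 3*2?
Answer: 1401/7 - 72*√21/7 ≈ 153.01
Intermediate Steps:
F(l, W) = 4 (F(l, W) = -2 + 3*2 = -2 + 6 = 4)
o = -4 + √21 (o = -4 + √(9 + 12) = -4 + √21 ≈ 0.58258)
A = 288/7 - 72*√21/7 (A = (((-4 + √21)*4)*(-18))/7 = ((-16 + 4*√21)*(-18))/7 = (288 - 72*√21)/7 = 288/7 - 72*√21/7 ≈ -5.9922)
A + f(159) = (288/7 - 72*√21/7) + 159 = 1401/7 - 72*√21/7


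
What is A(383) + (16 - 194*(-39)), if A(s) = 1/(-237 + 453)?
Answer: 1637713/216 ≈ 7582.0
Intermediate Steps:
A(s) = 1/216
A(383) + (16 - 194*(-39)) = 1/216 + (16 - 194*(-39)) = 1/216 + (16 + 7566) = 1/216 + 7582 = 1637713/216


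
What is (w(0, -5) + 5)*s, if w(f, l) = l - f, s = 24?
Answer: 0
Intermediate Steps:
(w(0, -5) + 5)*s = ((-5 - 1*0) + 5)*24 = ((-5 + 0) + 5)*24 = (-5 + 5)*24 = 0*24 = 0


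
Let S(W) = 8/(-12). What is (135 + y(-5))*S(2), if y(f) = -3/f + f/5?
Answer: -1346/15 ≈ -89.733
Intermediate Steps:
S(W) = -⅔ (S(W) = 8*(-1/12) = -⅔)
y(f) = -3/f + f/5 (y(f) = -3/f + f*(⅕) = -3/f + f/5)
(135 + y(-5))*S(2) = (135 + (-3/(-5) + (⅕)*(-5)))*(-⅔) = (135 + (-3*(-⅕) - 1))*(-⅔) = (135 + (⅗ - 1))*(-⅔) = (135 - ⅖)*(-⅔) = (673/5)*(-⅔) = -1346/15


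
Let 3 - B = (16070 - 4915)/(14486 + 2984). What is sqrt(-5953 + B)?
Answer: I*sqrt(72645609314)/3494 ≈ 77.14*I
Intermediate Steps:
B = 8251/3494 (B = 3 - (16070 - 4915)/(14486 + 2984) = 3 - 11155/17470 = 3 - 1*2231/3494 = 3 - 2231/3494 = 8251/3494 ≈ 2.3615)
sqrt(-5953 + B) = sqrt(-5953 + 8251/3494) = sqrt(-20791531/3494) = I*sqrt(72645609314)/3494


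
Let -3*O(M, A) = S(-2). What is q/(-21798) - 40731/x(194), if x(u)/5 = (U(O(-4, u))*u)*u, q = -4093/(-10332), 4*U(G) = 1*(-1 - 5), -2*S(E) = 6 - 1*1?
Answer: 1528692614851/10595330754120 ≈ 0.14428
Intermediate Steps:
S(E) = -5/2 (S(E) = -(6 - 1*1)/2 = -(6 - 1)/2 = -1/2*5 = -5/2)
O(M, A) = 5/6 (O(M, A) = -1/3*(-5/2) = 5/6)
U(G) = -3/2 (U(G) = (1*(-1 - 5))/4 = (1*(-6))/4 = (1/4)*(-6) = -3/2)
q = 4093/10332 (q = -4093*(-1/10332) = 4093/10332 ≈ 0.39615)
x(u) = -15*u**2/2 (x(u) = 5*((-3*u/2)*u) = 5*(-3*u**2/2) = -15*u**2/2)
q/(-21798) - 40731/x(194) = (4093/10332)/(-21798) - 40731/((-15/2*194**2)) = (4093/10332)*(-1/21798) - 40731/((-15/2*37636)) = -4093/225216936 - 40731/(-282270) = -4093/225216936 - 40731*(-1/282270) = -4093/225216936 + 13577/94090 = 1528692614851/10595330754120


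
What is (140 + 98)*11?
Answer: 2618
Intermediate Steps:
(140 + 98)*11 = 238*11 = 2618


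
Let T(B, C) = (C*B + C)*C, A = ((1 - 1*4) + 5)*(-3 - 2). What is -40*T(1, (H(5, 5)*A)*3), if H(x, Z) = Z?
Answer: -1800000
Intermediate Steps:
A = -10 (A = ((1 - 4) + 5)*(-5) = (-3 + 5)*(-5) = 2*(-5) = -10)
T(B, C) = C*(C + B*C) (T(B, C) = (B*C + C)*C = (C + B*C)*C = C*(C + B*C))
-40*T(1, (H(5, 5)*A)*3) = -40*((5*(-10))*3)**2*(1 + 1) = -40*(-50*3)**2*2 = -40*(-150)**2*2 = -900000*2 = -40*45000 = -1800000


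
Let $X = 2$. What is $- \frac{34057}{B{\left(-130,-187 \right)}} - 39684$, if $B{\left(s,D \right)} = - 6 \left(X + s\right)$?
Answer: $- \frac{30511369}{768} \approx -39728.0$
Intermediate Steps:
$B{\left(s,D \right)} = -12 - 6 s$ ($B{\left(s,D \right)} = - 6 \left(2 + s\right) = -12 - 6 s$)
$- \frac{34057}{B{\left(-130,-187 \right)}} - 39684 = - \frac{34057}{-12 - -780} - 39684 = - \frac{34057}{-12 + 780} - 39684 = - \frac{34057}{768} - 39684 = - \frac{30511369}{768}$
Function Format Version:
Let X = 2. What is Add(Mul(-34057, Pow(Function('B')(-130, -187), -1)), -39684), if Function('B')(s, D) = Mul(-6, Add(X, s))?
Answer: Rational(-30511369, 768) ≈ -39728.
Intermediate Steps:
Function('B')(s, D) = Add(-12, Mul(-6, s)) (Function('B')(s, D) = Mul(-6, Add(2, s)) = Add(-12, Mul(-6, s)))
Add(Mul(-34057, Pow(Function('B')(-130, -187), -1)), -39684) = Add(Mul(-34057, Pow(Add(-12, Mul(-6, -130)), -1)), -39684) = Add(Mul(-34057, Pow(Add(-12, 780), -1)), -39684) = Add(Mul(-34057, Pow(768, -1)), -39684) = Add(Mul(-34057, Rational(1, 768)), -39684) = Add(Rational(-34057, 768), -39684) = Rational(-30511369, 768)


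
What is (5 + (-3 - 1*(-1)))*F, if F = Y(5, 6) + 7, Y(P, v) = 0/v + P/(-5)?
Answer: 18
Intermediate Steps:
Y(P, v) = -P/5 (Y(P, v) = 0 + P*(-⅕) = 0 - P/5 = -P/5)
F = 6 (F = -⅕*5 + 7 = -1 + 7 = 6)
(5 + (-3 - 1*(-1)))*F = (5 + (-3 - 1*(-1)))*6 = (5 + (-3 + 1))*6 = (5 - 2)*6 = 3*6 = 18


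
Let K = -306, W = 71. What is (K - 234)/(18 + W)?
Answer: -540/89 ≈ -6.0674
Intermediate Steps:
(K - 234)/(18 + W) = (-306 - 234)/(18 + 71) = -540/89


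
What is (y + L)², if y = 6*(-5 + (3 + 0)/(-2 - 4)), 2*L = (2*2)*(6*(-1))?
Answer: 2025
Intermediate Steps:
L = -12 (L = ((2*2)*(6*(-1)))/2 = (4*(-6))/2 = (½)*(-24) = -12)
y = -33 (y = 6*(-5 + 3/(-6)) = 6*(-5 + 3*(-⅙)) = 6*(-5 - ½) = 6*(-11/2) = -33)
(y + L)² = (-33 - 12)² = (-45)² = 2025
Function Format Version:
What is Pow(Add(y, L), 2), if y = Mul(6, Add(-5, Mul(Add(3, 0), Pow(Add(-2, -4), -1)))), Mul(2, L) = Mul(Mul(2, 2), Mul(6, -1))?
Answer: 2025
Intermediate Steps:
L = -12 (L = Mul(Rational(1, 2), Mul(Mul(2, 2), Mul(6, -1))) = Mul(Rational(1, 2), Mul(4, -6)) = Mul(Rational(1, 2), -24) = -12)
y = -33 (y = Mul(6, Add(-5, Mul(3, Pow(-6, -1)))) = Mul(6, Add(-5, Mul(3, Rational(-1, 6)))) = Mul(6, Add(-5, Rational(-1, 2))) = Mul(6, Rational(-11, 2)) = -33)
Pow(Add(y, L), 2) = Pow(Add(-33, -12), 2) = Pow(-45, 2) = 2025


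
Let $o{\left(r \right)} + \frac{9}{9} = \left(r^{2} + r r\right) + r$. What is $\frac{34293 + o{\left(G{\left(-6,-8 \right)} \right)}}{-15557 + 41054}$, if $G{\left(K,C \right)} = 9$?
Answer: $\frac{34463}{25497} \approx 1.3516$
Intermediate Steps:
$o{\left(r \right)} = -1 + r + 2 r^{2}$ ($o{\left(r \right)} = -1 + \left(\left(r^{2} + r r\right) + r\right) = -1 + \left(\left(r^{2} + r^{2}\right) + r\right) = -1 + \left(2 r^{2} + r\right) = -1 + \left(r + 2 r^{2}\right) = -1 + r + 2 r^{2}$)
$\frac{34293 + o{\left(G{\left(-6,-8 \right)} \right)}}{-15557 + 41054} = \frac{34293 + \left(-1 + 9 + 2 \cdot 9^{2}\right)}{-15557 + 41054} = \frac{34293 + \left(-1 + 9 + 2 \cdot 81\right)}{25497} = \left(34293 + \left(-1 + 9 + 162\right)\right) \frac{1}{25497} = \left(34293 + 170\right) \frac{1}{25497} = 34463 \cdot \frac{1}{25497} = \frac{34463}{25497}$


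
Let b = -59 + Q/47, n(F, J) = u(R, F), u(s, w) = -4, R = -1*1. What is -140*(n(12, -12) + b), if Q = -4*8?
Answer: 419020/47 ≈ 8915.3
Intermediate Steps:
R = -1
Q = -32
n(F, J) = -4
b = -2805/47 (b = -59 - 32/47 = -2805/47 ≈ -59.681)
-140*(n(12, -12) + b) = -140*(-4 - 2805/47) = -140*(-2993/47) = 419020/47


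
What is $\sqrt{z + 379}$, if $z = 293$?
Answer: $4 \sqrt{42} \approx 25.923$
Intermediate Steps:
$\sqrt{z + 379} = \sqrt{293 + 379} = \sqrt{672} = 4 \sqrt{42}$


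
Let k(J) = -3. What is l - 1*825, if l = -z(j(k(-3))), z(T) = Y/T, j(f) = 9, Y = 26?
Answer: -7451/9 ≈ -827.89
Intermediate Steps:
z(T) = 26/T
l = -26/9 ≈ -2.8889
l - 1*825 = -26/9 - 1*825 = -26/9 - 825 = -7451/9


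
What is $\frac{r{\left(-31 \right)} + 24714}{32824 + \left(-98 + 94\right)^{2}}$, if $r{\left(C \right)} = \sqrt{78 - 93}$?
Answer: $\frac{12357}{16420} + \frac{i \sqrt{15}}{32840} \approx 0.75256 + 0.00011793 i$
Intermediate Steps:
$r{\left(C \right)} = i \sqrt{15}$ ($r{\left(C \right)} = \sqrt{-15} = i \sqrt{15}$)
$\frac{r{\left(-31 \right)} + 24714}{32824 + \left(-98 + 94\right)^{2}} = \frac{i \sqrt{15} + 24714}{32824 + \left(-98 + 94\right)^{2}} = \frac{24714 + i \sqrt{15}}{32824 + \left(-4\right)^{2}} = \frac{24714 + i \sqrt{15}}{32824 + 16} = \frac{24714 + i \sqrt{15}}{32840} = \left(24714 + i \sqrt{15}\right) \frac{1}{32840} = \frac{12357}{16420} + \frac{i \sqrt{15}}{32840}$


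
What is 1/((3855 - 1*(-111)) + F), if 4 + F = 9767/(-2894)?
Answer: 2894/11456261 ≈ 0.00025261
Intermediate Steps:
F = -21343/2894 (F = -4 + 9767/(-2894) = -4 + 9767*(-1/2894) = -4 - 9767/2894 = -21343/2894 ≈ -7.3749)
1/((3855 - 1*(-111)) + F) = 1/((3855 - 1*(-111)) - 21343/2894) = 1/((3855 + 111) - 21343/2894) = 1/(3966 - 21343/2894) = 1/(11456261/2894) = 2894/11456261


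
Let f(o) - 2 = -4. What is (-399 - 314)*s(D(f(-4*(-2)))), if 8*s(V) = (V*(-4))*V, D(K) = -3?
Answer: 6417/2 ≈ 3208.5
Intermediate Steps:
f(o) = -2 (f(o) = 2 - 4 = -2)
s(V) = -V²/2 (s(V) = ((V*(-4))*V)/8 = ((-4*V)*V)/8 = (-4*V²)/8 = -V²/2)
(-399 - 314)*s(D(f(-4*(-2)))) = (-399 - 314)*(-½*(-3)²) = -(-713)*9/2 = -713*(-9/2) = 6417/2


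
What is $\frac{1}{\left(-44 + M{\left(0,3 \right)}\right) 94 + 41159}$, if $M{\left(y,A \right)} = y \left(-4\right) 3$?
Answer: $\frac{1}{37023} \approx 2.701 \cdot 10^{-5}$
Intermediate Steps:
$M{\left(y,A \right)} = - 12 y$ ($M{\left(y,A \right)} = - 4 y 3 = - 12 y$)
$\frac{1}{\left(-44 + M{\left(0,3 \right)}\right) 94 + 41159} = \frac{1}{\left(-44 - 0\right) 94 + 41159} = \frac{1}{\left(-44 + 0\right) 94 + 41159} = \frac{1}{\left(-44\right) 94 + 41159} = \frac{1}{-4136 + 41159} = \frac{1}{37023}$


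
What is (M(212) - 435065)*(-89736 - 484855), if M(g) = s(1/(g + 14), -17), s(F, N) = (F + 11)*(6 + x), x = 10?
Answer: 28236808913359/113 ≈ 2.4988e+11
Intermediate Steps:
s(F, N) = 176 + 16*F (s(F, N) = (F + 11)*(6 + 10) = (11 + F)*16 = 176 + 16*F)
M(g) = 176 + 16/(14 + g) (M(g) = 176 + 16/(g + 14) = 176 + 16/(14 + g))
(M(212) - 435065)*(-89736 - 484855) = (16*(155 + 11*212)/(14 + 212) - 435065)*(-89736 - 484855) = (16*(155 + 2332)/226 - 435065)*(-574591) = (16*(1/226)*2487 - 435065)*(-574591) = (19896/113 - 435065)*(-574591) = -49142449/113*(-574591) = 28236808913359/113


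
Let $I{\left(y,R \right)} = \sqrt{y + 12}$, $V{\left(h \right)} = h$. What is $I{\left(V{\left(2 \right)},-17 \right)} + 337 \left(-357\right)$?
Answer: $-120309 + \sqrt{14} \approx -1.2031 \cdot 10^{5}$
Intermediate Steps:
$I{\left(y,R \right)} = \sqrt{12 + y}$
$I{\left(V{\left(2 \right)},-17 \right)} + 337 \left(-357\right) = \sqrt{12 + 2} + 337 \left(-357\right) = \sqrt{14} - 120309 = -120309 + \sqrt{14}$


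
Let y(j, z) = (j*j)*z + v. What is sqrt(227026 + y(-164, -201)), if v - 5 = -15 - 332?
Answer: 2*I*sqrt(1294853) ≈ 2275.8*I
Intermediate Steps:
v = -342 (v = 5 + (-15 - 332) = 5 - 347 = -342)
y(j, z) = -342 + z*j**2 (y(j, z) = (j*j)*z - 342 = j**2*z - 342 = z*j**2 - 342 = -342 + z*j**2)
sqrt(227026 + y(-164, -201)) = sqrt(227026 + (-342 - 201*(-164)**2)) = sqrt(227026 + (-342 - 201*26896)) = sqrt(227026 + (-342 - 5406096)) = sqrt(227026 - 5406438) = sqrt(-5179412) = 2*I*sqrt(1294853)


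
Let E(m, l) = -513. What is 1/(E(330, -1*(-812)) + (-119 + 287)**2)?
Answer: 1/27711 ≈ 3.6087e-5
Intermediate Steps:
1/(E(330, -1*(-812)) + (-119 + 287)**2) = 1/(-513 + (-119 + 287)**2) = 1/(-513 + 168**2) = 1/(-513 + 28224) = 1/27711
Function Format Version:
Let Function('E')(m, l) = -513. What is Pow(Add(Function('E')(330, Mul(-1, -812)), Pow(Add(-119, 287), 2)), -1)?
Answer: Rational(1, 27711) ≈ 3.6087e-5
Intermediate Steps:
Pow(Add(Function('E')(330, Mul(-1, -812)), Pow(Add(-119, 287), 2)), -1) = Pow(Add(-513, Pow(Add(-119, 287), 2)), -1) = Pow(Add(-513, Pow(168, 2)), -1) = Pow(Add(-513, 28224), -1) = Pow(27711, -1) = Rational(1, 27711)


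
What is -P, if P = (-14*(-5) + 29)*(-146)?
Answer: 14454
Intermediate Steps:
P = -14454 (P = (70 + 29)*(-146) = 99*(-146) = -14454)
-P = -1*(-14454) = 14454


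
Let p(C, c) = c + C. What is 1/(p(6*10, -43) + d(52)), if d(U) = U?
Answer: 1/69 ≈ 0.014493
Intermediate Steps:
p(C, c) = C + c
1/(p(6*10, -43) + d(52)) = 1/((6*10 - 43) + 52) = 1/((60 - 43) + 52) = 1/(17 + 52) = 1/69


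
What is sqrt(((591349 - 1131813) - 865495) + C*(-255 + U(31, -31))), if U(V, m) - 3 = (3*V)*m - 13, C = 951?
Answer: I*sqrt(4399707) ≈ 2097.5*I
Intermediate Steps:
U(V, m) = -10 + 3*V*m (U(V, m) = 3 + ((3*V)*m - 13) = 3 + (3*V*m - 13) = 3 + (-13 + 3*V*m) = -10 + 3*V*m)
sqrt(((591349 - 1131813) - 865495) + C*(-255 + U(31, -31))) = sqrt(((591349 - 1131813) - 865495) + 951*(-255 + (-10 + 3*31*(-31)))) = sqrt((-540464 - 865495) + 951*(-255 + (-10 - 2883))) = sqrt(-1405959 + 951*(-255 - 2893)) = sqrt(-1405959 + 951*(-3148)) = sqrt(-1405959 - 2993748) = sqrt(-4399707) = I*sqrt(4399707)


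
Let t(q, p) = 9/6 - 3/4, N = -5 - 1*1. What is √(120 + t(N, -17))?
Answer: √483/2 ≈ 10.989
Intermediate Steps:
N = -6 (N = -5 - 1 = -6)
t(q, p) = ¾ (t(q, p) = 9*(⅙) - 3*¼ = 3/2 - ¾ = ¾)
√(120 + t(N, -17)) = √(120 + ¾) = √(483/4) = √483/2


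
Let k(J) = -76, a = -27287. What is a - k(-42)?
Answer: -27211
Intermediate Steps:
a - k(-42) = -27287 - 1*(-76) = -27287 + 76 = -27211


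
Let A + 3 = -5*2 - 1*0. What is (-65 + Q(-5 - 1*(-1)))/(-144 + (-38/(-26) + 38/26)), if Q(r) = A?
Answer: 507/917 ≈ 0.55289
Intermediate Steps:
A = -13 (A = -3 + (-5*2 - 1*0) = -3 + (-10 + 0) = -3 - 10 = -13)
Q(r) = -13
(-65 + Q(-5 - 1*(-1)))/(-144 + (-38/(-26) + 38/26)) = (-65 - 13)/(-144 + (-38/(-26) + 38/26)) = -78/(-144 + (-38*(-1/26) + 38*(1/26))) = -78/(-144 + (19/13 + 19/13)) = -78/(-144 + 38/13) = -78/(-1834/13) = -78*(-13/1834) = 507/917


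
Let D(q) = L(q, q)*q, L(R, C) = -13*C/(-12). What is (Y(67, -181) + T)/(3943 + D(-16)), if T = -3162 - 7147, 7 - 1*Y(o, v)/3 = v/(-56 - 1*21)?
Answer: -2378157/974897 ≈ -2.4394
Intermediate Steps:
L(R, C) = 13*C/12 (L(R, C) = -13*C*(-1/12) = 13*C/12)
Y(o, v) = 21 + 3*v/77 (Y(o, v) = 21 - 3*v/(-56 - 1*21) = 21 - 3*v/(-56 - 21) = 21 - 3*v/(-77) = 21 - 3*v*(-1)/77 = 21 - (-3)*v/77 = 21 + 3*v/77)
D(q) = 13*q**2/12 (D(q) = (13*q/12)*q = 13*q**2/12)
T = -10309
(Y(67, -181) + T)/(3943 + D(-16)) = ((21 + (3/77)*(-181)) - 10309)/(3943 + (13/12)*(-16)**2) = ((21 - 543/77) - 10309)/(3943 + (13/12)*256) = (1074/77 - 10309)/(3943 + 832/3) = -792719/(77*12661/3) = -792719/77*3/12661 = -2378157/974897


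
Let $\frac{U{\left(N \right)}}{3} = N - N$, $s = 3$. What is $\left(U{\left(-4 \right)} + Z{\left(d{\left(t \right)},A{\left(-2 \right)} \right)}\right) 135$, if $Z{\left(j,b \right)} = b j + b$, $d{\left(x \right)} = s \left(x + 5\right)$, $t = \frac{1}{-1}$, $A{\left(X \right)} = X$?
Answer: $-3510$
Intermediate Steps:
$t = -1$
$d{\left(x \right)} = 15 + 3 x$ ($d{\left(x \right)} = 3 \left(x + 5\right) = 3 \left(5 + x\right) = 15 + 3 x$)
$Z{\left(j,b \right)} = b + b j$
$U{\left(N \right)} = 0$ ($U{\left(N \right)} = 3 \left(N - N\right) = 3 \cdot 0 = 0$)
$\left(U{\left(-4 \right)} + Z{\left(d{\left(t \right)},A{\left(-2 \right)} \right)}\right) 135 = \left(0 - 2 \left(1 + \left(15 + 3 \left(-1\right)\right)\right)\right) 135 = \left(0 - 2 \left(1 + \left(15 - 3\right)\right)\right) 135 = \left(0 - 2 \left(1 + 12\right)\right) 135 = \left(0 - 26\right) 135 = \left(-26\right) 135 = -3510$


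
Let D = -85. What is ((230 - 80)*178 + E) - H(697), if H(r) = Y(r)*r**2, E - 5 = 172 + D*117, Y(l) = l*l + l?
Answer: -236348976422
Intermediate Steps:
Y(l) = l + l**2 (Y(l) = l**2 + l = l + l**2)
E = -9768 (E = 5 + (172 - 85*117) = 5 + (172 - 9945) = 5 - 9773 = -9768)
H(r) = r**3*(1 + r) (H(r) = (r*(1 + r))*r**2 = r**3*(1 + r))
((230 - 80)*178 + E) - H(697) = ((230 - 80)*178 - 9768) - 697**3*(1 + 697) = (150*178 - 9768) - 338608873*698 = (26700 - 9768) - 1*236348993354 = 16932 - 236348993354 = -236348976422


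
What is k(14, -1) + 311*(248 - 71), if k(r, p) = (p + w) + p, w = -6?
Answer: 55039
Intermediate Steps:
k(r, p) = -6 + 2*p (k(r, p) = (p - 6) + p = (-6 + p) + p = -6 + 2*p)
k(14, -1) + 311*(248 - 71) = (-6 + 2*(-1)) + 311*(248 - 71) = (-6 - 2) + 311*177 = -8 + 55047 = 55039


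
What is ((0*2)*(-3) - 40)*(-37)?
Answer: 1480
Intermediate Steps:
((0*2)*(-3) - 40)*(-37) = (0*(-3) - 40)*(-37) = (0 - 40)*(-37) = -40*(-37) = 1480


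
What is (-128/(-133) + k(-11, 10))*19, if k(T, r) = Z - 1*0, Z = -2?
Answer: -138/7 ≈ -19.714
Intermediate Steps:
k(T, r) = -2 (k(T, r) = -2 - 1*0 = -2 + 0 = -2)
(-128/(-133) + k(-11, 10))*19 = (-128/(-133) - 2)*19 = (-128*(-1/133) - 2)*19 = (128/133 - 2)*19 = -138/133*19 = -138/7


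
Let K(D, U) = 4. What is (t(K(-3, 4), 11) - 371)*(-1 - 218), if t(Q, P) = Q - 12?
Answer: 83001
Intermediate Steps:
t(Q, P) = -12 + Q
(t(K(-3, 4), 11) - 371)*(-1 - 218) = ((-12 + 4) - 371)*(-1 - 218) = (-8 - 371)*(-219) = -379*(-219) = 83001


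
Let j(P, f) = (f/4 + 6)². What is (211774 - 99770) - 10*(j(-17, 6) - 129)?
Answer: 225463/2 ≈ 1.1273e+5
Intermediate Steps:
j(P, f) = (6 + f/4)² (j(P, f) = (f*(¼) + 6)² = (f/4 + 6)² = (6 + f/4)²)
(211774 - 99770) - 10*(j(-17, 6) - 129) = (211774 - 99770) - 10*((24 + 6)²/16 - 129) = 112004 - 10*((1/16)*30² - 129) = 112004 - 10*((1/16)*900 - 129) = 112004 - 10*(225/4 - 129) = 112004 - 10*(-291/4) = 112004 + 1455/2 = 225463/2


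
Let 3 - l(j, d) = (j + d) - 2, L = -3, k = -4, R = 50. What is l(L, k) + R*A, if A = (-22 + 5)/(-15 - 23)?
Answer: 653/19 ≈ 34.368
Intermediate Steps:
A = 17/38 (A = -17/(-38) = -17*(-1/38) = 17/38 ≈ 0.44737)
l(j, d) = 5 - d - j (l(j, d) = 3 - ((j + d) - 2) = 3 - ((d + j) - 2) = 3 - (-2 + d + j) = 3 + (2 - d - j) = 5 - d - j)
l(L, k) + R*A = (5 - 1*(-4) - 1*(-3)) + 50*(17/38) = (5 + 4 + 3) + 425/19 = 12 + 425/19 = 653/19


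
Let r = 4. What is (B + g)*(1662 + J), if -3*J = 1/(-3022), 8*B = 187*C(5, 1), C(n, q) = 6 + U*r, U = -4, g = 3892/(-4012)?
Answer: -4729733765007/12124264 ≈ -3.9011e+5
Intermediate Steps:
g = -973/1003 (g = 3892*(-1/4012) = -973/1003 ≈ -0.97009)
C(n, q) = -10 (C(n, q) = 6 - 4*4 = 6 - 16 = -10)
B = -935/4 (B = (187*(-10))/8 = (⅛)*(-1870) = -935/4 ≈ -233.75)
J = 1/9066 (J = -⅓/(-3022) = -⅓*(-1/3022) = 1/9066 ≈ 0.00011030)
(B + g)*(1662 + J) = (-935/4 - 973/1003)*(1662 + 1/9066) = -941697/4012*15067693/9066 = -4729733765007/12124264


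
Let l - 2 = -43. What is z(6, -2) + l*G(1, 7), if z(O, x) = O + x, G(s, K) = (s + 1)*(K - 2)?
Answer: -406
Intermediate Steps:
l = -41 (l = 2 - 43 = -41)
G(s, K) = (1 + s)*(-2 + K)
z(6, -2) + l*G(1, 7) = (6 - 2) - 41*(-2 + 7 - 2*1 + 7*1) = 4 - 41*(-2 + 7 - 2 + 7) = 4 - 41*10 = 4 - 410 = -406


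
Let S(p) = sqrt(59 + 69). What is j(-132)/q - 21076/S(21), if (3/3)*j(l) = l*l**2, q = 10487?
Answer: -2299968/10487 - 5269*sqrt(2)/4 ≈ -2082.2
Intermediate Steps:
j(l) = l**3 (j(l) = l*l**2 = l**3)
S(p) = 8*sqrt(2) (S(p) = sqrt(128) = 8*sqrt(2))
j(-132)/q - 21076/S(21) = (-132)**3/10487 - 21076*sqrt(2)/16 = -2299968*1/10487 - 5269*sqrt(2)/4 = -2299968/10487 - 5269*sqrt(2)/4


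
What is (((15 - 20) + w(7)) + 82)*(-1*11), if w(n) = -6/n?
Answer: -5863/7 ≈ -837.57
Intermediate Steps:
(((15 - 20) + w(7)) + 82)*(-1*11) = (((15 - 20) - 6/7) + 82)*(-1*11) = ((-5 - 6*⅐) + 82)*(-11) = ((-5 - 6/7) + 82)*(-11) = (-41/7 + 82)*(-11) = (533/7)*(-11) = -5863/7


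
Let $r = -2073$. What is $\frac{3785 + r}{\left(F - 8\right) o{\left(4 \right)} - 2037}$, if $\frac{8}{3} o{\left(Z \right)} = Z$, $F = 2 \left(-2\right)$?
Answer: $- \frac{1712}{2055} \approx -0.83309$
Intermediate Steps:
$F = -4$
$o{\left(Z \right)} = \frac{3 Z}{8}$
$\frac{3785 + r}{\left(F - 8\right) o{\left(4 \right)} - 2037} = \frac{3785 - 2073}{\left(-4 - 8\right) \frac{3}{8} \cdot 4 - 2037} = \frac{1712}{\left(-12\right) \frac{3}{2} - 2037} = \frac{1712}{-18 - 2037} = \frac{1712}{-2055} = 1712 \left(- \frac{1}{2055}\right) = - \frac{1712}{2055}$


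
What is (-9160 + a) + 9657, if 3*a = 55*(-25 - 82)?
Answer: -4394/3 ≈ -1464.7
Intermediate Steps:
a = -5885/3 (a = (55*(-25 - 82))/3 = (55*(-107))/3 = (⅓)*(-5885) = -5885/3 ≈ -1961.7)
(-9160 + a) + 9657 = (-9160 - 5885/3) + 9657 = -33365/3 + 9657 = -4394/3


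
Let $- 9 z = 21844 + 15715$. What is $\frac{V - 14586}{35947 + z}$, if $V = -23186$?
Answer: $- \frac{12141}{10213} \approx -1.1888$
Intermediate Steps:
$z = - \frac{37559}{9}$ ($z = - \frac{21844 + 15715}{9} = \left(- \frac{1}{9}\right) 37559 = - \frac{37559}{9} \approx -4173.2$)
$\frac{V - 14586}{35947 + z} = \frac{-23186 - 14586}{35947 - \frac{37559}{9}} = - \frac{37772}{\frac{285964}{9}} = \left(-37772\right) \frac{9}{285964} = - \frac{12141}{10213}$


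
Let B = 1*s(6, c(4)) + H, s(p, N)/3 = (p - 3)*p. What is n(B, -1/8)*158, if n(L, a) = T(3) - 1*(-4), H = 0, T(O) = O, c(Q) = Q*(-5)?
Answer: 1106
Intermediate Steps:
c(Q) = -5*Q
s(p, N) = 3*p*(-3 + p) (s(p, N) = 3*((p - 3)*p) = 3*((-3 + p)*p) = 3*(p*(-3 + p)) = 3*p*(-3 + p))
B = 54 (B = 1*(3*6*(-3 + 6)) + 0 = 1*(3*6*3) + 0 = 1*54 + 0 = 54 + 0 = 54)
n(L, a) = 7 (n(L, a) = 3 - 1*(-4) = 3 + 4 = 7)
n(B, -1/8)*158 = 7*158 = 1106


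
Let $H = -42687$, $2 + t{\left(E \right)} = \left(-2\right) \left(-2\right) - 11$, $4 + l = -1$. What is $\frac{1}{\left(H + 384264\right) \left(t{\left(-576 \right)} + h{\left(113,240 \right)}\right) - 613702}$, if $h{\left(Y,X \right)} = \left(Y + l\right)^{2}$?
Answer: $\frac{1}{3980466233} \approx 2.5123 \cdot 10^{-10}$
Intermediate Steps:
$l = -5$ ($l = -4 - 1 = -5$)
$h{\left(Y,X \right)} = \left(-5 + Y\right)^{2}$ ($h{\left(Y,X \right)} = \left(Y - 5\right)^{2} = \left(-5 + Y\right)^{2}$)
$t{\left(E \right)} = -9$ ($t{\left(E \right)} = -2 - 7 = -9$)
$\frac{1}{\left(H + 384264\right) \left(t{\left(-576 \right)} + h{\left(113,240 \right)}\right) - 613702} = \frac{1}{\left(-42687 + 384264\right) \left(-9 + \left(-5 + 113\right)^{2}\right) - 613702} = \frac{1}{341577 \left(-9 + 108^{2}\right) - 613702} = \frac{1}{341577 \left(-9 + 11664\right) - 613702} = \frac{1}{341577 \cdot 11655 - 613702} = \frac{1}{3981079935 - 613702} = \frac{1}{3980466233}$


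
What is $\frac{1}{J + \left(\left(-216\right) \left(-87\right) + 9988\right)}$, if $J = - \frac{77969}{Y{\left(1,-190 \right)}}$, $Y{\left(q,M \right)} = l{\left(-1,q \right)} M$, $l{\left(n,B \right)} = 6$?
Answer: $\frac{1140}{32887169} \approx 3.4664 \cdot 10^{-5}$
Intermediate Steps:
$Y{\left(q,M \right)} = 6 M$
$J = \frac{77969}{1140}$ ($J = - \frac{77969}{6 \left(-190\right)} = - \frac{77969}{-1140} = \left(-77969\right) \left(- \frac{1}{1140}\right) = \frac{77969}{1140} \approx 68.394$)
$\frac{1}{J + \left(\left(-216\right) \left(-87\right) + 9988\right)} = \frac{1}{\frac{77969}{1140} + \left(\left(-216\right) \left(-87\right) + 9988\right)} = \frac{1}{\frac{77969}{1140} + \left(18792 + 9988\right)} = \frac{1}{\frac{77969}{1140} + 28780} = \frac{1}{\frac{32887169}{1140}} = \frac{1140}{32887169}$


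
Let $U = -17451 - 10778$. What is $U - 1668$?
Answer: $-29897$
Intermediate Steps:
$U = -28229$ ($U = -17451 - 10778 = -28229$)
$U - 1668 = -28229 - 1668 = -29897$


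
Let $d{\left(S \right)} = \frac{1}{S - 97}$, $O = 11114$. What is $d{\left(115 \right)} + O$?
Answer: $\frac{200053}{18} \approx 11114.0$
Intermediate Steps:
$d{\left(S \right)} = \frac{1}{-97 + S}$
$d{\left(115 \right)} + O = \frac{1}{-97 + 115} + 11114 = \frac{1}{18} + 11114 = \frac{200053}{18}$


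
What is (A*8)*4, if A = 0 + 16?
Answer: 512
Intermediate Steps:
A = 16
(A*8)*4 = (16*8)*4 = 128*4 = 512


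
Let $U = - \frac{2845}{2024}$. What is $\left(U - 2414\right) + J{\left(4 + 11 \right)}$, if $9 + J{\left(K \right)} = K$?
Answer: $- \frac{4876637}{2024} \approx -2409.4$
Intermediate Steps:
$U = - \frac{2845}{2024}$ ($U = \left(-2845\right) \frac{1}{2024} = - \frac{2845}{2024} \approx -1.4056$)
$J{\left(K \right)} = -9 + K$
$\left(U - 2414\right) + J{\left(4 + 11 \right)} = \left(- \frac{2845}{2024} - 2414\right) + \left(-9 + \left(4 + 11\right)\right) = - \frac{4888781}{2024} + \left(-9 + 15\right) = - \frac{4888781}{2024} + 6 = - \frac{4876637}{2024}$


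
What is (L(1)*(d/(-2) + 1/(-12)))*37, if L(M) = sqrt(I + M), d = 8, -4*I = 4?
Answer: 0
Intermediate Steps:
I = -1 (I = -1/4*4 = -1)
L(M) = sqrt(-1 + M)
(L(1)*(d/(-2) + 1/(-12)))*37 = (sqrt(-1 + 1)*(8/(-2) + 1/(-12)))*37 = (sqrt(0)*(8*(-1/2) + 1*(-1/12)))*37 = (0*(-4 - 1/12))*37 = (0*(-49/12))*37 = 0*37 = 0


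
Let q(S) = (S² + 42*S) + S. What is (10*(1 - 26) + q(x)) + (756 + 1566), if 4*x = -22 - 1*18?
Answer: 1742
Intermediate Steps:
x = -10 (x = (-22 - 1*18)/4 = (-22 - 18)/4 = (¼)*(-40) = -10)
q(S) = S² + 43*S
(10*(1 - 26) + q(x)) + (756 + 1566) = (10*(1 - 26) - 10*(43 - 10)) + (756 + 1566) = (10*(-25) - 10*33) + 2322 = (-250 - 330) + 2322 = -580 + 2322 = 1742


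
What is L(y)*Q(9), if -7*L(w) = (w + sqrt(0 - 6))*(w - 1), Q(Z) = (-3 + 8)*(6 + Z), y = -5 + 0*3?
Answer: -2250/7 + 450*I*sqrt(6)/7 ≈ -321.43 + 157.47*I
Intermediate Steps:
y = -5 (y = -5 + 0 = -5)
Q(Z) = 30 + 5*Z (Q(Z) = 5*(6 + Z) = 30 + 5*Z)
L(w) = -(-1 + w)*(w + I*sqrt(6))/7 (L(w) = -(w + sqrt(0 - 6))*(w - 1)/7 = -(w + sqrt(-6))*(-1 + w)/7 = -(w + I*sqrt(6))*(-1 + w)/7 = -(-1 + w)*(w + I*sqrt(6))/7)
L(y)*Q(9) = (-1/7*(-5)**2 + (1/7)*(-5) + I*sqrt(6)/7 - 1/7*I*(-5)*sqrt(6))*(30 + 5*9) = (-1/7*25 - 5/7 + I*sqrt(6)/7 + 5*I*sqrt(6)/7)*(30 + 45) = (-25/7 - 5/7 + I*sqrt(6)/7 + 5*I*sqrt(6)/7)*75 = (-30/7 + 6*I*sqrt(6)/7)*75 = -2250/7 + 450*I*sqrt(6)/7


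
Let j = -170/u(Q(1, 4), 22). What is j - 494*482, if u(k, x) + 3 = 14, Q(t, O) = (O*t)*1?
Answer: -2619358/11 ≈ -2.3812e+5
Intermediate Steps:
Q(t, O) = O*t
u(k, x) = 11 (u(k, x) = -3 + 14 = 11)
j = -170/11 ≈ -15.455
j - 494*482 = -170/11 - 494*482 = -170/11 - 238108 = -2619358/11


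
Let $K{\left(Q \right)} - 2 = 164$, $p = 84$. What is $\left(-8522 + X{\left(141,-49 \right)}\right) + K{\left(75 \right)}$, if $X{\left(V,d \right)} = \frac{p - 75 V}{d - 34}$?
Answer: $- \frac{683057}{83} \approx -8229.6$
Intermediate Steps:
$K{\left(Q \right)} = 166$ ($K{\left(Q \right)} = 2 + 164 = 166$)
$X{\left(V,d \right)} = \frac{84 - 75 V}{-34 + d}$ ($X{\left(V,d \right)} = \frac{84 - 75 V}{d - 34} = \frac{84 - 75 V}{-34 + d}$)
$\left(-8522 + X{\left(141,-49 \right)}\right) + K{\left(75 \right)} = \left(-8522 + \frac{3 \left(28 - 3525\right)}{-34 - 49}\right) + 166 = \left(-8522 + \frac{3 \left(28 - 3525\right)}{-83}\right) + 166 = \left(-8522 + 3 \left(- \frac{1}{83}\right) \left(-3497\right)\right) + 166 = \left(-8522 + \frac{10491}{83}\right) + 166 = - \frac{696835}{83} + 166 = - \frac{683057}{83}$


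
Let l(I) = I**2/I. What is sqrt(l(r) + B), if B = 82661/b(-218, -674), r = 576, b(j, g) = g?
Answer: sqrt(205949462)/674 ≈ 21.292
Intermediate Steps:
B = -82661/674 (B = 82661/(-674) = 82661*(-1/674) = -82661/674 ≈ -122.64)
l(I) = I
sqrt(l(r) + B) = sqrt(576 - 82661/674) = sqrt(305563/674) = sqrt(205949462)/674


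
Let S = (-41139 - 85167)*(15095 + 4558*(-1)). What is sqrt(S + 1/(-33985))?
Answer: I*sqrt(1537147383633016435)/33985 ≈ 36481.0*I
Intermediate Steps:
S = -1330886322 (S = -126306*(15095 - 4558) = -126306*10537 = -1330886322)
sqrt(S + 1/(-33985)) = sqrt(-1330886322 + 1/(-33985)) = sqrt(-1330886322 - 1/33985) = sqrt(-45230171653171/33985) = I*sqrt(1537147383633016435)/33985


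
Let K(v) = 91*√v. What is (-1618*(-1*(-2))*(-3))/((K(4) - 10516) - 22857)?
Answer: -9708/33191 ≈ -0.29249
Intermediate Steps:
(-1618*(-1*(-2))*(-3))/((K(4) - 10516) - 22857) = (-1618*(-1*(-2))*(-3))/((91*√4 - 10516) - 22857) = (-3236*(-3))/((91*2 - 10516) - 22857) = (-1618*(-6))/((182 - 10516) - 22857) = 9708/(-10334 - 22857) = 9708/(-33191) = 9708*(-1/33191) = -9708/33191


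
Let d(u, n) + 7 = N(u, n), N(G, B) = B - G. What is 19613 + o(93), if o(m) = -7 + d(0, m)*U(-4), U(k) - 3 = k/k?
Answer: 19950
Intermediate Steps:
d(u, n) = -7 + n - u (d(u, n) = -7 + (n - u) = -7 + n - u)
U(k) = 4 (U(k) = 3 + k/k = 3 + 1 = 4)
o(m) = -35 + 4*m (o(m) = -7 + (-7 + m - 1*0)*4 = -7 + (-7 + m + 0)*4 = -7 + (-7 + m)*4 = -7 + (-28 + 4*m) = -35 + 4*m)
19613 + o(93) = 19613 + (-35 + 4*93) = 19613 + (-35 + 372) = 19613 + 337 = 19950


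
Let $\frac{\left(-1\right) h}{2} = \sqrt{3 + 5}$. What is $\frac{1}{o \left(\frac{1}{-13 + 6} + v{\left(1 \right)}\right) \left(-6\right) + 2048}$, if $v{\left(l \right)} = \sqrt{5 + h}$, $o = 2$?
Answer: $\frac{1}{\frac{14348}{7} - 12 \sqrt{5 - 4 \sqrt{2}}} \approx 0.00048786 + 2.315 \cdot 10^{-6} i$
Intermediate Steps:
$h = - 4 \sqrt{2}$ ($h = - 2 \sqrt{3 + 5} = - 2 \sqrt{8} = - 2 \cdot 2 \sqrt{2} = - 4 \sqrt{2} \approx -5.6569$)
$v{\left(l \right)} = \sqrt{5 - 4 \sqrt{2}}$
$\frac{1}{o \left(\frac{1}{-13 + 6} + v{\left(1 \right)}\right) \left(-6\right) + 2048} = \frac{1}{2 \left(\frac{1}{-13 + 6} + \sqrt{5 - 4 \sqrt{2}}\right) \left(-6\right) + 2048} = \frac{1}{2 \left(\frac{1}{-7} + \sqrt{5 - 4 \sqrt{2}}\right) \left(-6\right) + 2048} = \frac{1}{2 \left(- \frac{1}{7} + \sqrt{5 - 4 \sqrt{2}}\right) \left(-6\right) + 2048} = \frac{1}{\left(- \frac{2}{7} + 2 \sqrt{5 - 4 \sqrt{2}}\right) \left(-6\right) + 2048} = \frac{1}{\left(\frac{12}{7} - 12 \sqrt{5 - 4 \sqrt{2}}\right) + 2048} = \frac{1}{\frac{14348}{7} - 12 \sqrt{5 - 4 \sqrt{2}}}$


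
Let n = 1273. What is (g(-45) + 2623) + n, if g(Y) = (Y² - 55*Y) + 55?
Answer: 8451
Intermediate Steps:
g(Y) = 55 + Y² - 55*Y
(g(-45) + 2623) + n = ((55 + (-45)² - 55*(-45)) + 2623) + 1273 = ((55 + 2025 + 2475) + 2623) + 1273 = (4555 + 2623) + 1273 = 7178 + 1273 = 8451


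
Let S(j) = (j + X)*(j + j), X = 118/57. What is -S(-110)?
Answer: -1353440/57 ≈ -23745.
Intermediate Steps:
X = 118/57 (X = 118*(1/57) = 118/57 ≈ 2.0702)
S(j) = 2*j*(118/57 + j) (S(j) = (j + 118/57)*(j + j) = (118/57 + j)*(2*j) = 2*j*(118/57 + j))
-S(-110) = -2*(-110)*(118 + 57*(-110))/57 = -2*(-110)*(118 - 6270)/57 = -2*(-110)*(-6152)/57 = -1*1353440/57 = -1353440/57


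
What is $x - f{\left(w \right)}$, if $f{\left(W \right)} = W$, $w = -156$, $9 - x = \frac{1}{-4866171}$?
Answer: $\frac{802918216}{4866171} \approx 165.0$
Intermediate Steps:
$x = \frac{43795540}{4866171}$ ($x = 9 - \frac{1}{-4866171} = 9 - - \frac{1}{4866171} = 9 + \frac{1}{4866171} = \frac{43795540}{4866171} \approx 9.0$)
$x - f{\left(w \right)} = \frac{43795540}{4866171} - -156 = \frac{43795540}{4866171} + 156 = \frac{802918216}{4866171}$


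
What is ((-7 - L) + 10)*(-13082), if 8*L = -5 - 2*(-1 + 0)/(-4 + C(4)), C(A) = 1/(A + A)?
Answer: -193065/4 ≈ -48266.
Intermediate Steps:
C(A) = 1/(2*A)
L = -171/248 (L = (-5 - 2*(-1 + 0)/(-4 + (½)/4))/8 = (-5 - (-2)/(-4 + (½)*(¼)))/8 = (-5 - (-2)/(-4 + ⅛))/8 = (-5 - (-2)/(-31/8))/8 = (-5 - (-2)*(-8)/31)/8 = (-5 - 2*8/31)/8 = (-5 - 16/31)/8 = (⅛)*(-171/31) = -171/248 ≈ -0.68952)
((-7 - L) + 10)*(-13082) = ((-7 - 1*(-171/248)) + 10)*(-13082) = ((-7 + 171/248) + 10)*(-13082) = (-1565/248 + 10)*(-13082) = (915/248)*(-13082) = -193065/4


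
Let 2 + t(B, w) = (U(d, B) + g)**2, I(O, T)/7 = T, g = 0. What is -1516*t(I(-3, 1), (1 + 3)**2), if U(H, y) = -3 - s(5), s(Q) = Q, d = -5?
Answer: -93992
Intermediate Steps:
I(O, T) = 7*T
U(H, y) = -8 (U(H, y) = -3 - 1*5 = -3 - 5 = -8)
t(B, w) = 62 (t(B, w) = -2 + (-8 + 0)**2 = -2 + (-8)**2 = -2 + 64 = 62)
-1516*t(I(-3, 1), (1 + 3)**2) = -1516*62 = -93992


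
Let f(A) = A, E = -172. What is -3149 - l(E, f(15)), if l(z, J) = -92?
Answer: -3057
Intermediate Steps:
-3149 - l(E, f(15)) = -3149 - 1*(-92) = -3149 + 92 = -3057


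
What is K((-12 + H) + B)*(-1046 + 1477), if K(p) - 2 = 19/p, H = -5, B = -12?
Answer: 16809/29 ≈ 579.62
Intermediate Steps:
K(p) = 2 + 19/p
K((-12 + H) + B)*(-1046 + 1477) = (2 + 19/((-12 - 5) - 12))*(-1046 + 1477) = (2 + 19/(-17 - 12))*431 = (2 + 19/(-29))*431 = (2 + 19*(-1/29))*431 = (2 - 19/29)*431 = (39/29)*431 = 16809/29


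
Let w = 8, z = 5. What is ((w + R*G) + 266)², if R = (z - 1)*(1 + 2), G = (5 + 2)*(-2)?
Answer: 11236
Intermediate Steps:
G = -14 (G = 7*(-2) = -14)
R = 12 (R = (5 - 1)*(1 + 2) = 4*3 = 12)
((w + R*G) + 266)² = ((8 + 12*(-14)) + 266)² = ((8 - 168) + 266)² = (-160 + 266)² = 106² = 11236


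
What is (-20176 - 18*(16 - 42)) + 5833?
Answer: -13875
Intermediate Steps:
(-20176 - 18*(16 - 42)) + 5833 = (-20176 - 18*(-26)) + 5833 = (-20176 + 468) + 5833 = -19708 + 5833 = -13875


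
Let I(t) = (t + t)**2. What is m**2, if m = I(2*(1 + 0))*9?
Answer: 20736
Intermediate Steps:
I(t) = 4*t**2 (I(t) = (2*t)**2 = 4*t**2)
m = 144 (m = (4*(2*(1 + 0))**2)*9 = (4*(2*1)**2)*9 = (4*2**2)*9 = (4*4)*9 = 16*9 = 144)
m**2 = 144**2 = 20736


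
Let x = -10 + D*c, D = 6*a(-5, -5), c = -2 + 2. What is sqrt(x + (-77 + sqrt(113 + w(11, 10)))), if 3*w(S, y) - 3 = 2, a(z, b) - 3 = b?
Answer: sqrt(-783 + 6*sqrt(258))/3 ≈ 8.7345*I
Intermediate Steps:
a(z, b) = 3 + b
w(S, y) = 5/3 (w(S, y) = 1 + (1/3)*2 = 1 + 2/3 = 5/3)
c = 0
D = -12 (D = 6*(3 - 5) = 6*(-2) = -12)
x = -10 (x = -10 - 12*0 = -10 + 0 = -10)
sqrt(x + (-77 + sqrt(113 + w(11, 10)))) = sqrt(-10 + (-77 + sqrt(113 + 5/3))) = sqrt(-10 + (-77 + sqrt(344/3))) = sqrt(-10 + (-77 + 2*sqrt(258)/3)) = sqrt(-87 + 2*sqrt(258)/3)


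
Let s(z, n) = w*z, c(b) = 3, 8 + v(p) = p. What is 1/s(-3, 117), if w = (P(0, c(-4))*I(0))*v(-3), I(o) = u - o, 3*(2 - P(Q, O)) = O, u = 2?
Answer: 1/66 ≈ 0.015152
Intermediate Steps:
v(p) = -8 + p
P(Q, O) = 2 - O/3
I(o) = 2 - o
w = -22 (w = ((2 - ⅓*3)*(2 - 1*0))*(-8 - 3) = ((2 - 1)*(2 + 0))*(-11) = (1*2)*(-11) = 2*(-11) = -22)
s(z, n) = -22*z
1/s(-3, 117) = 1/(-22*(-3)) = 1/66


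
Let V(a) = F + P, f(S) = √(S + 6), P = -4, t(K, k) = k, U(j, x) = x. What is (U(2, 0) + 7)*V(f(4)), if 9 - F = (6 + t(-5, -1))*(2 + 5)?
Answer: -210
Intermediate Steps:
f(S) = √(6 + S)
F = -26 (F = 9 - (6 - 1)*(2 + 5) = 9 - 5*7 = 9 - 1*35 = 9 - 35 = -26)
V(a) = -30 (V(a) = -26 - 4 = -30)
(U(2, 0) + 7)*V(f(4)) = (0 + 7)*(-30) = 7*(-30) = -210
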